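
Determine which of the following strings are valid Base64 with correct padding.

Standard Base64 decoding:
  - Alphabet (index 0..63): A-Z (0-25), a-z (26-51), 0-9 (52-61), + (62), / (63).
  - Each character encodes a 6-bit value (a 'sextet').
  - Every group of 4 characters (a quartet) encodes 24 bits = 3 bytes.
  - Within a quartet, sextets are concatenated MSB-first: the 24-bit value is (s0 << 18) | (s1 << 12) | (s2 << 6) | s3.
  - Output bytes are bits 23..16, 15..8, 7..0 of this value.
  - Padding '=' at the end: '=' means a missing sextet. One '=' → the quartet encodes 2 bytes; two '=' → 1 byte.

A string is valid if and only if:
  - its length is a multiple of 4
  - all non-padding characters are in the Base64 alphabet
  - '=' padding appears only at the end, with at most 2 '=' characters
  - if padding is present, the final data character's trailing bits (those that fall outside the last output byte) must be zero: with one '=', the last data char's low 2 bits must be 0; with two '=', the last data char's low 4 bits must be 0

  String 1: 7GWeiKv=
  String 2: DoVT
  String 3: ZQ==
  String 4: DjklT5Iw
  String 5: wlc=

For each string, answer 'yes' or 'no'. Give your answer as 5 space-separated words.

Answer: no yes yes yes yes

Derivation:
String 1: '7GWeiKv=' → invalid (bad trailing bits)
String 2: 'DoVT' → valid
String 3: 'ZQ==' → valid
String 4: 'DjklT5Iw' → valid
String 5: 'wlc=' → valid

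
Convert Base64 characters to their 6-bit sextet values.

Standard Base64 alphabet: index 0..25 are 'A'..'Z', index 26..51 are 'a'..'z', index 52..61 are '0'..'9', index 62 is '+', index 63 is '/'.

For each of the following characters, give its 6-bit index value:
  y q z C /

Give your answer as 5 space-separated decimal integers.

'y': a..z range, 26 + ord('y') − ord('a') = 50
'q': a..z range, 26 + ord('q') − ord('a') = 42
'z': a..z range, 26 + ord('z') − ord('a') = 51
'C': A..Z range, ord('C') − ord('A') = 2
'/': index 63

Answer: 50 42 51 2 63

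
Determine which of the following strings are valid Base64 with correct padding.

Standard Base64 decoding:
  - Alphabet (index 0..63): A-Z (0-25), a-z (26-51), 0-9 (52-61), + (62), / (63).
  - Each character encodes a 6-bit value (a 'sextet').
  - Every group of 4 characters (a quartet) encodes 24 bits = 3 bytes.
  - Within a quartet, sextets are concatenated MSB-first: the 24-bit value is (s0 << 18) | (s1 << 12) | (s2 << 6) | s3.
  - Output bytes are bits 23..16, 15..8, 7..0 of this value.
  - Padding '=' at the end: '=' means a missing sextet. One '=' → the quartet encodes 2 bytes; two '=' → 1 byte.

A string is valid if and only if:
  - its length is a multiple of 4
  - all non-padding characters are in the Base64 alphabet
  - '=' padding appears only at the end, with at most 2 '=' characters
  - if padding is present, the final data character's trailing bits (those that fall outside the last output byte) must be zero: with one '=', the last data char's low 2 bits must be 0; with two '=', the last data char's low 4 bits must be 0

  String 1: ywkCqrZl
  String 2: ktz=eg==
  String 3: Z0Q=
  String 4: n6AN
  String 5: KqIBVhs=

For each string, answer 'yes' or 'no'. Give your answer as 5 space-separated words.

String 1: 'ywkCqrZl' → valid
String 2: 'ktz=eg==' → invalid (bad char(s): ['=']; '=' in middle)
String 3: 'Z0Q=' → valid
String 4: 'n6AN' → valid
String 5: 'KqIBVhs=' → valid

Answer: yes no yes yes yes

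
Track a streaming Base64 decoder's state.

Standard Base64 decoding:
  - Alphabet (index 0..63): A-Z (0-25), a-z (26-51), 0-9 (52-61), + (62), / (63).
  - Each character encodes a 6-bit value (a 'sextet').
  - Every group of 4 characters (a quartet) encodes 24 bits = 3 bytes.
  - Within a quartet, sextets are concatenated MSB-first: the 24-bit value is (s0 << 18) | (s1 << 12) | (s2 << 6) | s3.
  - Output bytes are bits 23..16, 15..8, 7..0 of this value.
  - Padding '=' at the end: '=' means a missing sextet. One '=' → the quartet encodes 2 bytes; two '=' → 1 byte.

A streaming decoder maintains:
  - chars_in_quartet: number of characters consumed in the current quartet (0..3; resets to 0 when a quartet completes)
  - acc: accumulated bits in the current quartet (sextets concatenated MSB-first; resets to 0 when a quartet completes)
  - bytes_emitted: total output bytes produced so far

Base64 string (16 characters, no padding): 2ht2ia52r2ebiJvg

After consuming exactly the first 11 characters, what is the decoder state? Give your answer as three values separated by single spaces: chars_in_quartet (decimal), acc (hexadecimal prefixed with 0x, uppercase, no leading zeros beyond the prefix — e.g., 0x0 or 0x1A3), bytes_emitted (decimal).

After char 0 ('2'=54): chars_in_quartet=1 acc=0x36 bytes_emitted=0
After char 1 ('h'=33): chars_in_quartet=2 acc=0xDA1 bytes_emitted=0
After char 2 ('t'=45): chars_in_quartet=3 acc=0x3686D bytes_emitted=0
After char 3 ('2'=54): chars_in_quartet=4 acc=0xDA1B76 -> emit DA 1B 76, reset; bytes_emitted=3
After char 4 ('i'=34): chars_in_quartet=1 acc=0x22 bytes_emitted=3
After char 5 ('a'=26): chars_in_quartet=2 acc=0x89A bytes_emitted=3
After char 6 ('5'=57): chars_in_quartet=3 acc=0x226B9 bytes_emitted=3
After char 7 ('2'=54): chars_in_quartet=4 acc=0x89AE76 -> emit 89 AE 76, reset; bytes_emitted=6
After char 8 ('r'=43): chars_in_quartet=1 acc=0x2B bytes_emitted=6
After char 9 ('2'=54): chars_in_quartet=2 acc=0xAF6 bytes_emitted=6
After char 10 ('e'=30): chars_in_quartet=3 acc=0x2BD9E bytes_emitted=6

Answer: 3 0x2BD9E 6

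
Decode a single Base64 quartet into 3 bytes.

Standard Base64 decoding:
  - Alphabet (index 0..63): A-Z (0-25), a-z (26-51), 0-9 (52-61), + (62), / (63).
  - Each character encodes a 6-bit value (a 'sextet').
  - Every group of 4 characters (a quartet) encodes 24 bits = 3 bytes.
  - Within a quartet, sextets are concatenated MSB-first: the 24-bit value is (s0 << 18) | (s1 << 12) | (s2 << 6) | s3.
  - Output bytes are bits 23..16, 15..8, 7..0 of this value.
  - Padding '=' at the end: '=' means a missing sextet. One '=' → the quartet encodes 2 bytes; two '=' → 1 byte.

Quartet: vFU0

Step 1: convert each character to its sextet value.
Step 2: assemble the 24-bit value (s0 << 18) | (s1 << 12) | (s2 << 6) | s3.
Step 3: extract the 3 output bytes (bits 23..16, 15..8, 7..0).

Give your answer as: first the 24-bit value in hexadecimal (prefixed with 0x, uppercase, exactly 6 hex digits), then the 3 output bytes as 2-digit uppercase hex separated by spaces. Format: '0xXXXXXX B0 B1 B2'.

Answer: 0xBC5534 BC 55 34

Derivation:
Sextets: v=47, F=5, U=20, 0=52
24-bit: (47<<18) | (5<<12) | (20<<6) | 52
      = 0xBC0000 | 0x005000 | 0x000500 | 0x000034
      = 0xBC5534
Bytes: (v>>16)&0xFF=BC, (v>>8)&0xFF=55, v&0xFF=34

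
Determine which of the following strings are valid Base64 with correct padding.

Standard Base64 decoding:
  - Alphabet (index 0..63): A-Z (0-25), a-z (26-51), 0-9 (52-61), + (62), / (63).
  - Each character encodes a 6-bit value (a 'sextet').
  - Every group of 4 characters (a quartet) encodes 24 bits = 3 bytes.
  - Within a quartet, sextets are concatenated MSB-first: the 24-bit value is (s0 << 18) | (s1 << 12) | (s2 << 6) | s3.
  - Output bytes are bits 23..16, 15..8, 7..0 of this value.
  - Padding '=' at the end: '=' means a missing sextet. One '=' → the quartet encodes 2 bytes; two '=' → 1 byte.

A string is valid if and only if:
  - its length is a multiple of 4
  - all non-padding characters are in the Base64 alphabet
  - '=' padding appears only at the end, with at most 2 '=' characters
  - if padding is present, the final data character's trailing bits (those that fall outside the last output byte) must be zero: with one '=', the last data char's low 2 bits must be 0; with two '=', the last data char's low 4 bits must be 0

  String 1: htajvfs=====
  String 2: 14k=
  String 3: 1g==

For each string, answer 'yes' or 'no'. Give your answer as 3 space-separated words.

Answer: no yes yes

Derivation:
String 1: 'htajvfs=====' → invalid (5 pad chars (max 2))
String 2: '14k=' → valid
String 3: '1g==' → valid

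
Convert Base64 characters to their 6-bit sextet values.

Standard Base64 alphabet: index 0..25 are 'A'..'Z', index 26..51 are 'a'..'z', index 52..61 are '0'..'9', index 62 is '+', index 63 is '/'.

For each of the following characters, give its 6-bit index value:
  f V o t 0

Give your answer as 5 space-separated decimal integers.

Answer: 31 21 40 45 52

Derivation:
'f': a..z range, 26 + ord('f') − ord('a') = 31
'V': A..Z range, ord('V') − ord('A') = 21
'o': a..z range, 26 + ord('o') − ord('a') = 40
't': a..z range, 26 + ord('t') − ord('a') = 45
'0': 0..9 range, 52 + ord('0') − ord('0') = 52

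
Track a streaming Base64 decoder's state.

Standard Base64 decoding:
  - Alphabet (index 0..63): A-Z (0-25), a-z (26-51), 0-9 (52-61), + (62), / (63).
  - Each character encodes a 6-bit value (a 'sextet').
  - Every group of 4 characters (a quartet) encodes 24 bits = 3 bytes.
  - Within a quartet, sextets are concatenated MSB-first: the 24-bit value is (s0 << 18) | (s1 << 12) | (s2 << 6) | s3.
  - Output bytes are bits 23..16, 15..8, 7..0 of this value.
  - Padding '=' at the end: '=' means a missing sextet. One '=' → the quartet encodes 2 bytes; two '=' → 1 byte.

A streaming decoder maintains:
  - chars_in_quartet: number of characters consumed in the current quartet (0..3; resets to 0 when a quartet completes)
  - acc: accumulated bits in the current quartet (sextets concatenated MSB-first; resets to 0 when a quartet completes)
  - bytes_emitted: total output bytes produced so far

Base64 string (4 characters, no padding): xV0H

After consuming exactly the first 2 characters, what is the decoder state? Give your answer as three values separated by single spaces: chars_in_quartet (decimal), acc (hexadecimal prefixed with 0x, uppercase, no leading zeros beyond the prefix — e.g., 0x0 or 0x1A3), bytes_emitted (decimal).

Answer: 2 0xC55 0

Derivation:
After char 0 ('x'=49): chars_in_quartet=1 acc=0x31 bytes_emitted=0
After char 1 ('V'=21): chars_in_quartet=2 acc=0xC55 bytes_emitted=0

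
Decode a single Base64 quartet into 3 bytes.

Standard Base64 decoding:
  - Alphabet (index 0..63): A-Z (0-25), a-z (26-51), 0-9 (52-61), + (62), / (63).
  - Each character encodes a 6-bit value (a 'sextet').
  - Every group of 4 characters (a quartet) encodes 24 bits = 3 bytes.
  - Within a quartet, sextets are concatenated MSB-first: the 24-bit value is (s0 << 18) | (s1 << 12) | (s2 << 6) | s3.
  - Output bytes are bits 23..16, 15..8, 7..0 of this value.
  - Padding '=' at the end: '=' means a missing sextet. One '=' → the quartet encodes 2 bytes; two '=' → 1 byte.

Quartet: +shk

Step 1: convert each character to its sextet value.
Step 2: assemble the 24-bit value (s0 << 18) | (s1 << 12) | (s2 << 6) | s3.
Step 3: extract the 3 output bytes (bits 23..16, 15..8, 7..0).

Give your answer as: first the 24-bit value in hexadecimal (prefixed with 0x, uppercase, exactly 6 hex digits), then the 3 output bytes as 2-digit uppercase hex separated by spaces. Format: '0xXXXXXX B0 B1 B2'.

Answer: 0xFAC864 FA C8 64

Derivation:
Sextets: +=62, s=44, h=33, k=36
24-bit: (62<<18) | (44<<12) | (33<<6) | 36
      = 0xF80000 | 0x02C000 | 0x000840 | 0x000024
      = 0xFAC864
Bytes: (v>>16)&0xFF=FA, (v>>8)&0xFF=C8, v&0xFF=64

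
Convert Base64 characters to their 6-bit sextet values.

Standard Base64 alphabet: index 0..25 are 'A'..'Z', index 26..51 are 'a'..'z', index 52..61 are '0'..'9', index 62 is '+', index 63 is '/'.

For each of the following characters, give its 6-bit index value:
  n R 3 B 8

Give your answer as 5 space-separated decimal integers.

'n': a..z range, 26 + ord('n') − ord('a') = 39
'R': A..Z range, ord('R') − ord('A') = 17
'3': 0..9 range, 52 + ord('3') − ord('0') = 55
'B': A..Z range, ord('B') − ord('A') = 1
'8': 0..9 range, 52 + ord('8') − ord('0') = 60

Answer: 39 17 55 1 60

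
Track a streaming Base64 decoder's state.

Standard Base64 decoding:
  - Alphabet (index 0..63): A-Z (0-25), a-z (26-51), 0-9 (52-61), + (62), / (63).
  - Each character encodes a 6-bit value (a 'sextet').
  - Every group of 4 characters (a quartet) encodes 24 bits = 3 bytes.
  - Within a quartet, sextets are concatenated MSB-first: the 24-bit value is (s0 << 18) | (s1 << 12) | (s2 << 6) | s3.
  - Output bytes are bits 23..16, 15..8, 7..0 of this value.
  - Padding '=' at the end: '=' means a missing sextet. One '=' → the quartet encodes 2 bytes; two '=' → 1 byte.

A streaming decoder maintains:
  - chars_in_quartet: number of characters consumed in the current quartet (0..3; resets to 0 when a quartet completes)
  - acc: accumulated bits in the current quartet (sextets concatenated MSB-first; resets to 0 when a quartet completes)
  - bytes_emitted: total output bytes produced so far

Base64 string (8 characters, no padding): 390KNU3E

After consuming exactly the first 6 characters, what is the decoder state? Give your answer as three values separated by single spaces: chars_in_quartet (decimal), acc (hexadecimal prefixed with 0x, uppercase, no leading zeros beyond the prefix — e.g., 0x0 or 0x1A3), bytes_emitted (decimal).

Answer: 2 0x354 3

Derivation:
After char 0 ('3'=55): chars_in_quartet=1 acc=0x37 bytes_emitted=0
After char 1 ('9'=61): chars_in_quartet=2 acc=0xDFD bytes_emitted=0
After char 2 ('0'=52): chars_in_quartet=3 acc=0x37F74 bytes_emitted=0
After char 3 ('K'=10): chars_in_quartet=4 acc=0xDFDD0A -> emit DF DD 0A, reset; bytes_emitted=3
After char 4 ('N'=13): chars_in_quartet=1 acc=0xD bytes_emitted=3
After char 5 ('U'=20): chars_in_quartet=2 acc=0x354 bytes_emitted=3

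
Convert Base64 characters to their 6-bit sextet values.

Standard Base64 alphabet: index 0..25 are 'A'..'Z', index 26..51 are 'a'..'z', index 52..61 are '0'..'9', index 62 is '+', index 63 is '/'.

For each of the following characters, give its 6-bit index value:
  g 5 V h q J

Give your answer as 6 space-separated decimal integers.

'g': a..z range, 26 + ord('g') − ord('a') = 32
'5': 0..9 range, 52 + ord('5') − ord('0') = 57
'V': A..Z range, ord('V') − ord('A') = 21
'h': a..z range, 26 + ord('h') − ord('a') = 33
'q': a..z range, 26 + ord('q') − ord('a') = 42
'J': A..Z range, ord('J') − ord('A') = 9

Answer: 32 57 21 33 42 9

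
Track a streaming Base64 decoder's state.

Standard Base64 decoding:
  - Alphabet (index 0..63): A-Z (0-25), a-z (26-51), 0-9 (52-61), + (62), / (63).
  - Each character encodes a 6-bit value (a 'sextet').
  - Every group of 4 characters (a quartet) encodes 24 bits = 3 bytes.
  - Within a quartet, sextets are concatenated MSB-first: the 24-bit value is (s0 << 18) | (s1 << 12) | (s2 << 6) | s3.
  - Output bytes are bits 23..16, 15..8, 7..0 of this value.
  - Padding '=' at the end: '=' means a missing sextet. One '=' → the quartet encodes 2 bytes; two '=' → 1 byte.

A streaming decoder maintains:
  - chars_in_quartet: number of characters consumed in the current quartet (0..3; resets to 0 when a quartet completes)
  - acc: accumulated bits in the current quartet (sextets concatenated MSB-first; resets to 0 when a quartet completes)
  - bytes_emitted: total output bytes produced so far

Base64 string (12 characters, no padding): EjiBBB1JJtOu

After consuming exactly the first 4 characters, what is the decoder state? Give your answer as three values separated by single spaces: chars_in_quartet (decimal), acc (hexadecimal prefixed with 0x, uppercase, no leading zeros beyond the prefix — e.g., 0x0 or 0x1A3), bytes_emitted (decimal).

After char 0 ('E'=4): chars_in_quartet=1 acc=0x4 bytes_emitted=0
After char 1 ('j'=35): chars_in_quartet=2 acc=0x123 bytes_emitted=0
After char 2 ('i'=34): chars_in_quartet=3 acc=0x48E2 bytes_emitted=0
After char 3 ('B'=1): chars_in_quartet=4 acc=0x123881 -> emit 12 38 81, reset; bytes_emitted=3

Answer: 0 0x0 3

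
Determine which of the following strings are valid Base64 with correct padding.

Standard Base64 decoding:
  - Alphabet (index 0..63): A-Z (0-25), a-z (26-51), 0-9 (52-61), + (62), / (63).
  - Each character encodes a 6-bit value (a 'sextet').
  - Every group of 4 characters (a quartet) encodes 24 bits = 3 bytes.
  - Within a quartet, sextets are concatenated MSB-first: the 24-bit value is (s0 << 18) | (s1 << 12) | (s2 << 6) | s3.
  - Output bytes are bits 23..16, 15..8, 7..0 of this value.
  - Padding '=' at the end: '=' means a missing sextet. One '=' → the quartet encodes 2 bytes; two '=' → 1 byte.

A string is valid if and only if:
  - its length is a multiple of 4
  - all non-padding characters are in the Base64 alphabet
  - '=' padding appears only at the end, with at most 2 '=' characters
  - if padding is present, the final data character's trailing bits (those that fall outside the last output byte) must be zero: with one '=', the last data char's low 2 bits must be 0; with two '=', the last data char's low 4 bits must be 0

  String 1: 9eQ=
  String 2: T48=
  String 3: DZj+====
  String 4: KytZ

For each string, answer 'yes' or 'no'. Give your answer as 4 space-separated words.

Answer: yes yes no yes

Derivation:
String 1: '9eQ=' → valid
String 2: 'T48=' → valid
String 3: 'DZj+====' → invalid (4 pad chars (max 2))
String 4: 'KytZ' → valid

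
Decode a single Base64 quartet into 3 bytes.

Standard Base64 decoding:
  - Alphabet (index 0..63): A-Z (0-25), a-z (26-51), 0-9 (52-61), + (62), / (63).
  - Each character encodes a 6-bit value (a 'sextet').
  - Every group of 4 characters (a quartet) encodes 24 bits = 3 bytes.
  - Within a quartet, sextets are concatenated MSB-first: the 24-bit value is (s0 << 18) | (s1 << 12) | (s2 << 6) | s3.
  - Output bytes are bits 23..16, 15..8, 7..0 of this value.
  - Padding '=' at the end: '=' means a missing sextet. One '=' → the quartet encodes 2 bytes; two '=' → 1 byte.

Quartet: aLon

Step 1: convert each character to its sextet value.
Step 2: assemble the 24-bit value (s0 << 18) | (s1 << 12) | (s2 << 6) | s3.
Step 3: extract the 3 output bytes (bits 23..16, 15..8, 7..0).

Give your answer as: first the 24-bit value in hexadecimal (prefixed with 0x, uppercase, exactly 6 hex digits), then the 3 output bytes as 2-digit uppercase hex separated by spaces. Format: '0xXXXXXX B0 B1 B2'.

Answer: 0x68BA27 68 BA 27

Derivation:
Sextets: a=26, L=11, o=40, n=39
24-bit: (26<<18) | (11<<12) | (40<<6) | 39
      = 0x680000 | 0x00B000 | 0x000A00 | 0x000027
      = 0x68BA27
Bytes: (v>>16)&0xFF=68, (v>>8)&0xFF=BA, v&0xFF=27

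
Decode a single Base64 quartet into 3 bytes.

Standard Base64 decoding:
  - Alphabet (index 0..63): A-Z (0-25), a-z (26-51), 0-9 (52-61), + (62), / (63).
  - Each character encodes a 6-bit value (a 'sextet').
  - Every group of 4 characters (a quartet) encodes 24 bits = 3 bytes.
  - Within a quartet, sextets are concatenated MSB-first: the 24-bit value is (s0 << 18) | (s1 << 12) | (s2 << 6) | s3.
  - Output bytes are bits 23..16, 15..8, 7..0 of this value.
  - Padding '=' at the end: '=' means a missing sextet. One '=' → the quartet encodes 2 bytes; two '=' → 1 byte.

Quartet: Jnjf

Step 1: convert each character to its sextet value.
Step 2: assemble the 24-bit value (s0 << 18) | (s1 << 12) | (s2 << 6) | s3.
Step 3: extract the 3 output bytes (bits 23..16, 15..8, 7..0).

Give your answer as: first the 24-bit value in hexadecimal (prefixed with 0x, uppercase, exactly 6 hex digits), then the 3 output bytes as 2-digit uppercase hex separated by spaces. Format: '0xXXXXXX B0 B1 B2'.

Answer: 0x2678DF 26 78 DF

Derivation:
Sextets: J=9, n=39, j=35, f=31
24-bit: (9<<18) | (39<<12) | (35<<6) | 31
      = 0x240000 | 0x027000 | 0x0008C0 | 0x00001F
      = 0x2678DF
Bytes: (v>>16)&0xFF=26, (v>>8)&0xFF=78, v&0xFF=DF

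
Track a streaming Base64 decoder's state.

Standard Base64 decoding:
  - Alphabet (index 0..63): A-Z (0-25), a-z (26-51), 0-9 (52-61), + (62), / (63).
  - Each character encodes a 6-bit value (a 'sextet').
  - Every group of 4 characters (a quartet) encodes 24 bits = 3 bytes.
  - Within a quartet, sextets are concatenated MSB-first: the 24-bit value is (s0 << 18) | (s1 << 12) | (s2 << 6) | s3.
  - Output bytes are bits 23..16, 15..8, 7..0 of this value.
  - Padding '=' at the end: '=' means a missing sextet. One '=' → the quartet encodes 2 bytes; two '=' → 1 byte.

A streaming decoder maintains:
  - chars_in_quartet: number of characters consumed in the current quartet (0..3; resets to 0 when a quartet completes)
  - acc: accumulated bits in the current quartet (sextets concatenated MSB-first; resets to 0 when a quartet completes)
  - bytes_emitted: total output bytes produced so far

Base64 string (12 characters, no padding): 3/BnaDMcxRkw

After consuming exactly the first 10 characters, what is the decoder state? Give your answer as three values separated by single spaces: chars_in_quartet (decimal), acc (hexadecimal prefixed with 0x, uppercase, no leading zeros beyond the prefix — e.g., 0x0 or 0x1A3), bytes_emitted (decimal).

Answer: 2 0xC51 6

Derivation:
After char 0 ('3'=55): chars_in_quartet=1 acc=0x37 bytes_emitted=0
After char 1 ('/'=63): chars_in_quartet=2 acc=0xDFF bytes_emitted=0
After char 2 ('B'=1): chars_in_quartet=3 acc=0x37FC1 bytes_emitted=0
After char 3 ('n'=39): chars_in_quartet=4 acc=0xDFF067 -> emit DF F0 67, reset; bytes_emitted=3
After char 4 ('a'=26): chars_in_quartet=1 acc=0x1A bytes_emitted=3
After char 5 ('D'=3): chars_in_quartet=2 acc=0x683 bytes_emitted=3
After char 6 ('M'=12): chars_in_quartet=3 acc=0x1A0CC bytes_emitted=3
After char 7 ('c'=28): chars_in_quartet=4 acc=0x68331C -> emit 68 33 1C, reset; bytes_emitted=6
After char 8 ('x'=49): chars_in_quartet=1 acc=0x31 bytes_emitted=6
After char 9 ('R'=17): chars_in_quartet=2 acc=0xC51 bytes_emitted=6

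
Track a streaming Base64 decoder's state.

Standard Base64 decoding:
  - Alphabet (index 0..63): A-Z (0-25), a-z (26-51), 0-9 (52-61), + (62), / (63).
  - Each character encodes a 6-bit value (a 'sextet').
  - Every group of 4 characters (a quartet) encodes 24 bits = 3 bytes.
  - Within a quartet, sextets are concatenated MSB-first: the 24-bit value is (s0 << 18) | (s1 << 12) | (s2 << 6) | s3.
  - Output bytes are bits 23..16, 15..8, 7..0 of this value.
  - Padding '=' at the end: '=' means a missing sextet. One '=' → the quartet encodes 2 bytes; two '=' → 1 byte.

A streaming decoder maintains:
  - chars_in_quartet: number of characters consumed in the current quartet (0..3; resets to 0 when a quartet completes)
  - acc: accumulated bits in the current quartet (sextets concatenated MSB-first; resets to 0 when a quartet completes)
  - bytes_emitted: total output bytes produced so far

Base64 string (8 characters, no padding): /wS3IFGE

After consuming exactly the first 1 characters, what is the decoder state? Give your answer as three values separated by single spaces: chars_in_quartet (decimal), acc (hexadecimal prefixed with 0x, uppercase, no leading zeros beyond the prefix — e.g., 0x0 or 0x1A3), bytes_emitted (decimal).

Answer: 1 0x3F 0

Derivation:
After char 0 ('/'=63): chars_in_quartet=1 acc=0x3F bytes_emitted=0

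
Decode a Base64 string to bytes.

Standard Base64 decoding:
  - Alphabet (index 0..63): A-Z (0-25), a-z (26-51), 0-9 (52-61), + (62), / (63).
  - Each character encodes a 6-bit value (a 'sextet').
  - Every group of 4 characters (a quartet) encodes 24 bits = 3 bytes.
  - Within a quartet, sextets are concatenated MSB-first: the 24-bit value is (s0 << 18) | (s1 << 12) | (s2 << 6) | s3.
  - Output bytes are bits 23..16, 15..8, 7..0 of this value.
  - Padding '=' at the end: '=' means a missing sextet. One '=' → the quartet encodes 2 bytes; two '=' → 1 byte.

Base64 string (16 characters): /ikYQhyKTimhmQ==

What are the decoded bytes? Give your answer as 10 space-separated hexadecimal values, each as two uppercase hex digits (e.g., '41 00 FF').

After char 0 ('/'=63): chars_in_quartet=1 acc=0x3F bytes_emitted=0
After char 1 ('i'=34): chars_in_quartet=2 acc=0xFE2 bytes_emitted=0
After char 2 ('k'=36): chars_in_quartet=3 acc=0x3F8A4 bytes_emitted=0
After char 3 ('Y'=24): chars_in_quartet=4 acc=0xFE2918 -> emit FE 29 18, reset; bytes_emitted=3
After char 4 ('Q'=16): chars_in_quartet=1 acc=0x10 bytes_emitted=3
After char 5 ('h'=33): chars_in_quartet=2 acc=0x421 bytes_emitted=3
After char 6 ('y'=50): chars_in_quartet=3 acc=0x10872 bytes_emitted=3
After char 7 ('K'=10): chars_in_quartet=4 acc=0x421C8A -> emit 42 1C 8A, reset; bytes_emitted=6
After char 8 ('T'=19): chars_in_quartet=1 acc=0x13 bytes_emitted=6
After char 9 ('i'=34): chars_in_quartet=2 acc=0x4E2 bytes_emitted=6
After char 10 ('m'=38): chars_in_quartet=3 acc=0x138A6 bytes_emitted=6
After char 11 ('h'=33): chars_in_quartet=4 acc=0x4E29A1 -> emit 4E 29 A1, reset; bytes_emitted=9
After char 12 ('m'=38): chars_in_quartet=1 acc=0x26 bytes_emitted=9
After char 13 ('Q'=16): chars_in_quartet=2 acc=0x990 bytes_emitted=9
Padding '==': partial quartet acc=0x990 -> emit 99; bytes_emitted=10

Answer: FE 29 18 42 1C 8A 4E 29 A1 99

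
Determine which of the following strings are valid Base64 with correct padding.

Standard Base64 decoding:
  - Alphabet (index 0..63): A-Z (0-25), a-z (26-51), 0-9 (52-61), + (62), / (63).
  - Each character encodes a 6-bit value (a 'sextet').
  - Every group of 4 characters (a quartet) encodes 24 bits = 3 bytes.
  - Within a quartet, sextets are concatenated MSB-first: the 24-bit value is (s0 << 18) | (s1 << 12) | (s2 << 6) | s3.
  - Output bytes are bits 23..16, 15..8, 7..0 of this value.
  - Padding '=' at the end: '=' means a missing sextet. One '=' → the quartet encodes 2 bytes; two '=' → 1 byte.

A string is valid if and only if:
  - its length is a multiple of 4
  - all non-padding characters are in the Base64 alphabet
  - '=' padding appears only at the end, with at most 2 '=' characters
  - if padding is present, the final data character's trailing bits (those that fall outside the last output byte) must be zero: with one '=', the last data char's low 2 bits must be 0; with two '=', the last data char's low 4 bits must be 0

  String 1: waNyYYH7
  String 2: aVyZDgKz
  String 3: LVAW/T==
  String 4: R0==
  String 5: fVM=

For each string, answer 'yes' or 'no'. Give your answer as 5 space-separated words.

String 1: 'waNyYYH7' → valid
String 2: 'aVyZDgKz' → valid
String 3: 'LVAW/T==' → invalid (bad trailing bits)
String 4: 'R0==' → invalid (bad trailing bits)
String 5: 'fVM=' → valid

Answer: yes yes no no yes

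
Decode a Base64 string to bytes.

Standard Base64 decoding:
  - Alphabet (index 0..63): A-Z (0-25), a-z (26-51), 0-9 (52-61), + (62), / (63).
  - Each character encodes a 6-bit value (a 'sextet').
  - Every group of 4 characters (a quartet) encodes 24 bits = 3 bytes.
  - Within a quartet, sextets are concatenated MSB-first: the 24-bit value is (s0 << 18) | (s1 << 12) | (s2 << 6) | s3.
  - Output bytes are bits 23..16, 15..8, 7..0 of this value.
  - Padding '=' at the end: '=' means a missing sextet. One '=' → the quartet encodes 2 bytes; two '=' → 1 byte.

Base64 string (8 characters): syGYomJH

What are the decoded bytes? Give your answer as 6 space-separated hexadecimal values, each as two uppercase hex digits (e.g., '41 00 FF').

Answer: B3 21 98 A2 62 47

Derivation:
After char 0 ('s'=44): chars_in_quartet=1 acc=0x2C bytes_emitted=0
After char 1 ('y'=50): chars_in_quartet=2 acc=0xB32 bytes_emitted=0
After char 2 ('G'=6): chars_in_quartet=3 acc=0x2CC86 bytes_emitted=0
After char 3 ('Y'=24): chars_in_quartet=4 acc=0xB32198 -> emit B3 21 98, reset; bytes_emitted=3
After char 4 ('o'=40): chars_in_quartet=1 acc=0x28 bytes_emitted=3
After char 5 ('m'=38): chars_in_quartet=2 acc=0xA26 bytes_emitted=3
After char 6 ('J'=9): chars_in_quartet=3 acc=0x28989 bytes_emitted=3
After char 7 ('H'=7): chars_in_quartet=4 acc=0xA26247 -> emit A2 62 47, reset; bytes_emitted=6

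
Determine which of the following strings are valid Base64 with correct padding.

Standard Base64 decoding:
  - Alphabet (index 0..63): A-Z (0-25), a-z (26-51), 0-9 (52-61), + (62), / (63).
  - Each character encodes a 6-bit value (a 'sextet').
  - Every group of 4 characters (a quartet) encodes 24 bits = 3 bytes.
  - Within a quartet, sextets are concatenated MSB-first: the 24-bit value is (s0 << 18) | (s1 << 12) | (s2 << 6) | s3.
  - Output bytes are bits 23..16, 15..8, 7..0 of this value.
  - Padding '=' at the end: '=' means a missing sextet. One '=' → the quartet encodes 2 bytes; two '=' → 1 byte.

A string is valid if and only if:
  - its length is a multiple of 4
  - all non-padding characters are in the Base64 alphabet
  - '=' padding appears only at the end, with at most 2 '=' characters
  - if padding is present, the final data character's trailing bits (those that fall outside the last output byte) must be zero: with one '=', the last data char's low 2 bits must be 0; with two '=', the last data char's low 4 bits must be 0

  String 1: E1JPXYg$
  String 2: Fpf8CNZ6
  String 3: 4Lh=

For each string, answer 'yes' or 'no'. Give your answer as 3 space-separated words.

Answer: no yes no

Derivation:
String 1: 'E1JPXYg$' → invalid (bad char(s): ['$'])
String 2: 'Fpf8CNZ6' → valid
String 3: '4Lh=' → invalid (bad trailing bits)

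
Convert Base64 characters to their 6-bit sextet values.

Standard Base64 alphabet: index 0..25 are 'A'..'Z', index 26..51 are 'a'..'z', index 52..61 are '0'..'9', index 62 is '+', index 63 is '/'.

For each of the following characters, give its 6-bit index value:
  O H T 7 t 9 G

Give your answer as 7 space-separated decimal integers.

'O': A..Z range, ord('O') − ord('A') = 14
'H': A..Z range, ord('H') − ord('A') = 7
'T': A..Z range, ord('T') − ord('A') = 19
'7': 0..9 range, 52 + ord('7') − ord('0') = 59
't': a..z range, 26 + ord('t') − ord('a') = 45
'9': 0..9 range, 52 + ord('9') − ord('0') = 61
'G': A..Z range, ord('G') − ord('A') = 6

Answer: 14 7 19 59 45 61 6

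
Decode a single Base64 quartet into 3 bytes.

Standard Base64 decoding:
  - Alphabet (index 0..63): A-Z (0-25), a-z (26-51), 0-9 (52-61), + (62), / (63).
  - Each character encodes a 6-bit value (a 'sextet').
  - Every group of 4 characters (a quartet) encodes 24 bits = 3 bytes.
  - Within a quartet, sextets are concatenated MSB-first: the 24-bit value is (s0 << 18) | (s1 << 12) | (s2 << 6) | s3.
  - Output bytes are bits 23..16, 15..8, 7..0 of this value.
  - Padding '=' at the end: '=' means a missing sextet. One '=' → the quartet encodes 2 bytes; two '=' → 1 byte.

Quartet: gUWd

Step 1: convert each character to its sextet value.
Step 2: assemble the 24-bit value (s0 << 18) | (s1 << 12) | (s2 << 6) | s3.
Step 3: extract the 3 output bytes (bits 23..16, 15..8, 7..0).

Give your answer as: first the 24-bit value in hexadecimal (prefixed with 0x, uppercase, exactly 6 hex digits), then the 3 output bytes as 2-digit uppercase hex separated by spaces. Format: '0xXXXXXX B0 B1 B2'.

Sextets: g=32, U=20, W=22, d=29
24-bit: (32<<18) | (20<<12) | (22<<6) | 29
      = 0x800000 | 0x014000 | 0x000580 | 0x00001D
      = 0x81459D
Bytes: (v>>16)&0xFF=81, (v>>8)&0xFF=45, v&0xFF=9D

Answer: 0x81459D 81 45 9D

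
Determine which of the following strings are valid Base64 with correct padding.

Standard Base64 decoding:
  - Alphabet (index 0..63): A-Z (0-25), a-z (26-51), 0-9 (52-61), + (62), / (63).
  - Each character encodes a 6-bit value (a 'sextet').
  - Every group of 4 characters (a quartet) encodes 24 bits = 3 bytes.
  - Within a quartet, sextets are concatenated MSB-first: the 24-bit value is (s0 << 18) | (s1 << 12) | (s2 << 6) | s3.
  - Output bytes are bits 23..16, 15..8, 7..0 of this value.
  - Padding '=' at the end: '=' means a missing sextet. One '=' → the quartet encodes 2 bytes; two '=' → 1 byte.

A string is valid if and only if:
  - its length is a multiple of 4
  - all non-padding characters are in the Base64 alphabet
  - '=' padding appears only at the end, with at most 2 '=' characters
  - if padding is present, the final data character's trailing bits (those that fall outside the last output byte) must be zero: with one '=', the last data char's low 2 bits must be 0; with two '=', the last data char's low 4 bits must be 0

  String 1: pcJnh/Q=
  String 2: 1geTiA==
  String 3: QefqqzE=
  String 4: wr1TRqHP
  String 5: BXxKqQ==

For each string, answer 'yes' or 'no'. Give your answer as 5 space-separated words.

String 1: 'pcJnh/Q=' → valid
String 2: '1geTiA==' → valid
String 3: 'QefqqzE=' → valid
String 4: 'wr1TRqHP' → valid
String 5: 'BXxKqQ==' → valid

Answer: yes yes yes yes yes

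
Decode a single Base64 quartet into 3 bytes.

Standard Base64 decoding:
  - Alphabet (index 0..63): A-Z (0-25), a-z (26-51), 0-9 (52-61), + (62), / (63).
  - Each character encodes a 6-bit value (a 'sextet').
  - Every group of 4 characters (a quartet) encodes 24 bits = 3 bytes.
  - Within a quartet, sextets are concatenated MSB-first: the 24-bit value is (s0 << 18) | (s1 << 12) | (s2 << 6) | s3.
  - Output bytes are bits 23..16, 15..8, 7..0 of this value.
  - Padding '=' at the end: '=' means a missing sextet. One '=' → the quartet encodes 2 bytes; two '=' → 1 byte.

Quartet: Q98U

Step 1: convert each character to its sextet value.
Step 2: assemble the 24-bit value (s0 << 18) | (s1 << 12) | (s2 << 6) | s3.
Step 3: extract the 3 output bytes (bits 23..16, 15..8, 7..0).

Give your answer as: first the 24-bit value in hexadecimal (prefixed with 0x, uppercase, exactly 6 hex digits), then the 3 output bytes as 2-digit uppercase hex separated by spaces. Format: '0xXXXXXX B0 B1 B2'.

Sextets: Q=16, 9=61, 8=60, U=20
24-bit: (16<<18) | (61<<12) | (60<<6) | 20
      = 0x400000 | 0x03D000 | 0x000F00 | 0x000014
      = 0x43DF14
Bytes: (v>>16)&0xFF=43, (v>>8)&0xFF=DF, v&0xFF=14

Answer: 0x43DF14 43 DF 14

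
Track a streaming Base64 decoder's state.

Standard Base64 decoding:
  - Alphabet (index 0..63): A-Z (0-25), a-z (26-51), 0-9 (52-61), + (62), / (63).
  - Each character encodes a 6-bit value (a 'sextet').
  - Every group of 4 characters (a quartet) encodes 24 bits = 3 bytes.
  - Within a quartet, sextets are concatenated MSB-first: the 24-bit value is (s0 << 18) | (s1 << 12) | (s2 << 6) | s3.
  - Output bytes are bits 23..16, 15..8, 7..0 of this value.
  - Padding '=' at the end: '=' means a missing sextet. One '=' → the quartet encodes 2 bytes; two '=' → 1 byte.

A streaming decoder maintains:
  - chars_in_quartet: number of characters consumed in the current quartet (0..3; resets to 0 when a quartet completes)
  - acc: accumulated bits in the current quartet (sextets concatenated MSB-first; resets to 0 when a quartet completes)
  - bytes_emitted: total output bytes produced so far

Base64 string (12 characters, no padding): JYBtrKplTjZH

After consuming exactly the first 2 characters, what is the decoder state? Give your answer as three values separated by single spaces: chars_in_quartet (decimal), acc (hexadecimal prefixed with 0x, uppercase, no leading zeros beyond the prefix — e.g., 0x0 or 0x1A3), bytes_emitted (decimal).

After char 0 ('J'=9): chars_in_quartet=1 acc=0x9 bytes_emitted=0
After char 1 ('Y'=24): chars_in_quartet=2 acc=0x258 bytes_emitted=0

Answer: 2 0x258 0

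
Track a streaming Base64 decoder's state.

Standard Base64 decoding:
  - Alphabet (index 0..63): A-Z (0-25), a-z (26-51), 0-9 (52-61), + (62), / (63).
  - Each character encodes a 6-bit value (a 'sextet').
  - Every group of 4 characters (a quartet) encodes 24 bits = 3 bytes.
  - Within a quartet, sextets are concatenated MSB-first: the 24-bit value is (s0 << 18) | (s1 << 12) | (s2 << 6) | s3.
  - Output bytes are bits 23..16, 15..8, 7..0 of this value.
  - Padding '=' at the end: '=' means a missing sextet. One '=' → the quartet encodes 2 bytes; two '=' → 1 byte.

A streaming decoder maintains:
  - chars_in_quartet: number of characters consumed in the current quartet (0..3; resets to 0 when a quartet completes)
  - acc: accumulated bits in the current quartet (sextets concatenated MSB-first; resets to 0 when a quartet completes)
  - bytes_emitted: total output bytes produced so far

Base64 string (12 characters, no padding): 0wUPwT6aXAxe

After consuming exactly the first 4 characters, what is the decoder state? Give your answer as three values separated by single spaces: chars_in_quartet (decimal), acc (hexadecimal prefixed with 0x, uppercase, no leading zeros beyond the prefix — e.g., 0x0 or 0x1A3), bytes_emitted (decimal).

After char 0 ('0'=52): chars_in_quartet=1 acc=0x34 bytes_emitted=0
After char 1 ('w'=48): chars_in_quartet=2 acc=0xD30 bytes_emitted=0
After char 2 ('U'=20): chars_in_quartet=3 acc=0x34C14 bytes_emitted=0
After char 3 ('P'=15): chars_in_quartet=4 acc=0xD3050F -> emit D3 05 0F, reset; bytes_emitted=3

Answer: 0 0x0 3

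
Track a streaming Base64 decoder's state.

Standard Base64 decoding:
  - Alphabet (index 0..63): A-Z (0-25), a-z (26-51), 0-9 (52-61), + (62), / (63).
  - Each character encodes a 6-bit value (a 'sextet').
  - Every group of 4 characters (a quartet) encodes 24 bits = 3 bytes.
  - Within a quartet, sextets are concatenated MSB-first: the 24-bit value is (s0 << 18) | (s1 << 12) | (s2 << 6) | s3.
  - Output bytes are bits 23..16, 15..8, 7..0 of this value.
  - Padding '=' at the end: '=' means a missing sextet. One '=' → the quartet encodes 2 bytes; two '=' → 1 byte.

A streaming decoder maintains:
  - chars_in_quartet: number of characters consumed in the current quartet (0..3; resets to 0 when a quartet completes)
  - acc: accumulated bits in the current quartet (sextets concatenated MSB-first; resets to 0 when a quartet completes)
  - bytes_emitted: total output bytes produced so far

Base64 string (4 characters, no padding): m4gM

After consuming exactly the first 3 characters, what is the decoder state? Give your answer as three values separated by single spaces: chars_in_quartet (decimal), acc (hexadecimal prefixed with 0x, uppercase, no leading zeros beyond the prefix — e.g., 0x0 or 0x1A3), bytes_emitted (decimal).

After char 0 ('m'=38): chars_in_quartet=1 acc=0x26 bytes_emitted=0
After char 1 ('4'=56): chars_in_quartet=2 acc=0x9B8 bytes_emitted=0
After char 2 ('g'=32): chars_in_quartet=3 acc=0x26E20 bytes_emitted=0

Answer: 3 0x26E20 0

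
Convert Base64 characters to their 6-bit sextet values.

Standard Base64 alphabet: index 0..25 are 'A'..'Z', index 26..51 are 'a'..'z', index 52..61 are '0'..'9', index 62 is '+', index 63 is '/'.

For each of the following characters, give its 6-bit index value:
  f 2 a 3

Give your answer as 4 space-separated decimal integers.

Answer: 31 54 26 55

Derivation:
'f': a..z range, 26 + ord('f') − ord('a') = 31
'2': 0..9 range, 52 + ord('2') − ord('0') = 54
'a': a..z range, 26 + ord('a') − ord('a') = 26
'3': 0..9 range, 52 + ord('3') − ord('0') = 55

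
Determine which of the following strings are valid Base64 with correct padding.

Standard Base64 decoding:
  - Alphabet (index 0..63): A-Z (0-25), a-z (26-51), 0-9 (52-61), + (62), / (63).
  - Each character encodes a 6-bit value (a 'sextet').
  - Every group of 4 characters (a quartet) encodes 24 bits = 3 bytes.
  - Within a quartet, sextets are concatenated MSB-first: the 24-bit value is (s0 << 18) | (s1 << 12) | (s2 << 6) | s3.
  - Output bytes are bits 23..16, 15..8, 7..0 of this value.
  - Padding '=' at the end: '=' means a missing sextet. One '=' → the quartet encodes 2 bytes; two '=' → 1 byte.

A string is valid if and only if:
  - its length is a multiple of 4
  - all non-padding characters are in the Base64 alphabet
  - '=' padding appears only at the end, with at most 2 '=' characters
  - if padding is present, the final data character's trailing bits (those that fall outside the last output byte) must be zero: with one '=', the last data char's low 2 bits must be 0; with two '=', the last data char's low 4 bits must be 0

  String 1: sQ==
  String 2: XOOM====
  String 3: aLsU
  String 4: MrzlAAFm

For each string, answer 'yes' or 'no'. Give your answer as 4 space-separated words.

String 1: 'sQ==' → valid
String 2: 'XOOM====' → invalid (4 pad chars (max 2))
String 3: 'aLsU' → valid
String 4: 'MrzlAAFm' → valid

Answer: yes no yes yes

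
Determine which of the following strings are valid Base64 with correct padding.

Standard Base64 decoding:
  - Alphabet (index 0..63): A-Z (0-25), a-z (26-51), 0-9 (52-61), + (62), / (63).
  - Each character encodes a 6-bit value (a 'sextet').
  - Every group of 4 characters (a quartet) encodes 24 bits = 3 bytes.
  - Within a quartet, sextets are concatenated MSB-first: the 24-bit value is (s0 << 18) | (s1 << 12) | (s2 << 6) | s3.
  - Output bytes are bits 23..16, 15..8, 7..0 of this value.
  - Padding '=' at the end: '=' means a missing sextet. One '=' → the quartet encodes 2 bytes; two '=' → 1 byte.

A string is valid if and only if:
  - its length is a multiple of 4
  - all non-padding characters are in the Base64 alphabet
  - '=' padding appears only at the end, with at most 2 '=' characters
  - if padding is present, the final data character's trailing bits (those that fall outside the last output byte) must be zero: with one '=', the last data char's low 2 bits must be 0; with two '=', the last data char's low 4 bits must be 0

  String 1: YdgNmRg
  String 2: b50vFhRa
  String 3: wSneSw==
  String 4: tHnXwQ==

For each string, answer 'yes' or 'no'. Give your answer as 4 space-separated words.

String 1: 'YdgNmRg' → invalid (len=7 not mult of 4)
String 2: 'b50vFhRa' → valid
String 3: 'wSneSw==' → valid
String 4: 'tHnXwQ==' → valid

Answer: no yes yes yes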